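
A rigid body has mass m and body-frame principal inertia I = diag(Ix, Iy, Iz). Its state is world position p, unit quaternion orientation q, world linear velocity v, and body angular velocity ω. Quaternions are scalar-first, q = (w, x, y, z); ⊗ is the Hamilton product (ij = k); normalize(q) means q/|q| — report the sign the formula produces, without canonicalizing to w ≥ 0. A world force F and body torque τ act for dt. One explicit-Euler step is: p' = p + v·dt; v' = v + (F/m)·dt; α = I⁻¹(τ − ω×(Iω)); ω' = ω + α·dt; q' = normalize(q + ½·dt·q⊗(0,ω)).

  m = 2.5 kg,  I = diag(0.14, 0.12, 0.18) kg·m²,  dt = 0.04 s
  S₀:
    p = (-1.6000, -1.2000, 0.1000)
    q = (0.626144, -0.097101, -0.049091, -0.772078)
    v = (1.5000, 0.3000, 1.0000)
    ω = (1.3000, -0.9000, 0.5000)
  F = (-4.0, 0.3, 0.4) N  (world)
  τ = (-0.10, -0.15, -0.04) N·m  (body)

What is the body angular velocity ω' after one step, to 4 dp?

gyro term ω×Iω = (-0.0270, -0.0260, 0.0234)
angular accel α = (-0.5214, -1.0333, -0.3522)
ω + α·dt = (1.2791, -0.9413, 0.4859)

ω' = (1.2791, -0.9413, 0.4859)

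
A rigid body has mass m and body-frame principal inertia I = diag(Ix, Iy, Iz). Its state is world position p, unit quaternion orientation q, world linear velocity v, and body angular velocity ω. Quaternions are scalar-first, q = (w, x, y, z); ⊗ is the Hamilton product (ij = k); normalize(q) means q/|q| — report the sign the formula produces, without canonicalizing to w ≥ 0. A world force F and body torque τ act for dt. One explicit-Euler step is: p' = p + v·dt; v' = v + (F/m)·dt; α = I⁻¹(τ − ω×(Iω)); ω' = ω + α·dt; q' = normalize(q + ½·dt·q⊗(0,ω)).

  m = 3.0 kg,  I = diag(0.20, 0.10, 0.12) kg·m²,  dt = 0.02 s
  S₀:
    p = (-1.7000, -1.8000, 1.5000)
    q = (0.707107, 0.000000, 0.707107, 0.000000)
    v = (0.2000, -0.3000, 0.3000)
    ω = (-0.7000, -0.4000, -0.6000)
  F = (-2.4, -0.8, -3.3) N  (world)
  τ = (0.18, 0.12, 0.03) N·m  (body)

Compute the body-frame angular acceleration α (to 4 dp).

precession coupling ω×(Iω) = (0.0048, 0.0336, -0.0280)
α = I⁻¹(τ − ω×Iω) = (0.8760, 0.8640, 0.4833)

α = (0.8760, 0.8640, 0.4833)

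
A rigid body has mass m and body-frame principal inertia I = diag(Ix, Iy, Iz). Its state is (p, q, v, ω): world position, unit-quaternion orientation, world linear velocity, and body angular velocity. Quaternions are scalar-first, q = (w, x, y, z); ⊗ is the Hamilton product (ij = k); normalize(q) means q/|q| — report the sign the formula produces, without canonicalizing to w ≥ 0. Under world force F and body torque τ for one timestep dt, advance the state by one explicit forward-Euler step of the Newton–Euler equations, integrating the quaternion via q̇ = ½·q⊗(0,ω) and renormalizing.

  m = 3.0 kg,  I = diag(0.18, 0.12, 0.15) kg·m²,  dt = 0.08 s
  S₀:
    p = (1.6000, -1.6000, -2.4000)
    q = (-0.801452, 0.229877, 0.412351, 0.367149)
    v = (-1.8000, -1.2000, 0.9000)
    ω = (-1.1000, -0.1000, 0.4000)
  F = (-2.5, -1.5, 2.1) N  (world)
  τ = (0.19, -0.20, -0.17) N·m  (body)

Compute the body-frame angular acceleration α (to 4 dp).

ω×(Iω) gyroscopic = (-0.0012, -0.0132, -0.0066)
(τ − ω×Iω)/I = (1.0622, -1.5567, -1.0893)

α = (1.0622, -1.5567, -1.0893)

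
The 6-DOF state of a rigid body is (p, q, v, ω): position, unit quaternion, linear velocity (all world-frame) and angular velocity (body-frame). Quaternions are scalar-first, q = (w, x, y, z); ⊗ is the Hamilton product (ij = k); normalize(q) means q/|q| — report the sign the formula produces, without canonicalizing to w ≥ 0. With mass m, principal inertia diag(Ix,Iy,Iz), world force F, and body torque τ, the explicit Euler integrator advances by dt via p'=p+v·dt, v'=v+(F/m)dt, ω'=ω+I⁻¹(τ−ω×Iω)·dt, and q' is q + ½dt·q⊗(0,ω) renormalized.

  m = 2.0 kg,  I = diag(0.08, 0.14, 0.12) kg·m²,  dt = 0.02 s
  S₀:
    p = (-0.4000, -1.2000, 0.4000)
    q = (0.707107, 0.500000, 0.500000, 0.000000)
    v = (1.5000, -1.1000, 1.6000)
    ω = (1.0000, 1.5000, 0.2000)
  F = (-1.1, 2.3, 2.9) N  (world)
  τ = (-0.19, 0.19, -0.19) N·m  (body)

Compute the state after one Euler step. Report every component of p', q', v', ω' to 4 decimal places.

precession coupling ω×(Iω) = (-0.0060, -0.0080, 0.0900)
(τ − ω×Iω)/I = (-2.3000, 1.4143, -2.3333)
new body rate ω' = (0.9540, 1.5283, 0.1533)
q⊗(0,ω) = (-1.2500000, 0.8071070, 0.9606605, 0.3914214)
q + ½dt·q⊗(0,ω), renormalized = (0.6945, 0.5080, 0.5095, 0.0039)
linear accel F/m = (-0.5500, 1.1500, 1.4500)
new position p' = (-0.3700, -1.2220, 0.4320)
v' = v + a·dt = (1.4890, -1.0770, 1.6290)

p' = (-0.3700, -1.2220, 0.4320)
q' = (0.6945, 0.5080, 0.5095, 0.0039)
v' = (1.4890, -1.0770, 1.6290)
ω' = (0.9540, 1.5283, 0.1533)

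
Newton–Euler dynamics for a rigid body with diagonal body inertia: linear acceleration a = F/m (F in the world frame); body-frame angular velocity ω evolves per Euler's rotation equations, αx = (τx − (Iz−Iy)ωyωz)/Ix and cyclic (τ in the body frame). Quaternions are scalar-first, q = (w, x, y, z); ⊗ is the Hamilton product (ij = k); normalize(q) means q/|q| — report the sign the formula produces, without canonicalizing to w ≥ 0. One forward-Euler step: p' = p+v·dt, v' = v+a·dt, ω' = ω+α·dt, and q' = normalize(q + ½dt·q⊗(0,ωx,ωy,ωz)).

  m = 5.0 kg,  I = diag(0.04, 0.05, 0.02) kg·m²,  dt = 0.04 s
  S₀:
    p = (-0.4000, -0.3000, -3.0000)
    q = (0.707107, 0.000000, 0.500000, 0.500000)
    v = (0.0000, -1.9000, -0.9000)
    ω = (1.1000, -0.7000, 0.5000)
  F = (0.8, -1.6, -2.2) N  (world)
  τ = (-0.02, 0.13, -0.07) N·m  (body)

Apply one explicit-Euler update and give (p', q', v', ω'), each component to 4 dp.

p' = (-0.4000, -0.3760, -3.0360)
q' = (0.7088, 0.0275, 0.5009, 0.4959)
v' = (0.0064, -1.9128, -0.9176)
ω' = (1.0695, -0.6048, 0.3754)

precession coupling ω×(Iω) = (0.0105, 0.0110, -0.0077)
(τ − ω×Iω)/I = (-0.7625, 2.3800, -3.1150)
ω + α·dt = (1.0695, -0.6048, 0.3754)
2q̇ = q⊗(0,ω) = (0.1000000, 1.3778177, 0.0550251, -0.1964465)
q + ½dt·q⊗(0,ω), renormalized = (0.7088, 0.0275, 0.5009, 0.4959)
p' = p + v·dt = (-0.4000, -0.3760, -3.0360)
v + (F/m)dt = (0.0064, -1.9128, -0.9176)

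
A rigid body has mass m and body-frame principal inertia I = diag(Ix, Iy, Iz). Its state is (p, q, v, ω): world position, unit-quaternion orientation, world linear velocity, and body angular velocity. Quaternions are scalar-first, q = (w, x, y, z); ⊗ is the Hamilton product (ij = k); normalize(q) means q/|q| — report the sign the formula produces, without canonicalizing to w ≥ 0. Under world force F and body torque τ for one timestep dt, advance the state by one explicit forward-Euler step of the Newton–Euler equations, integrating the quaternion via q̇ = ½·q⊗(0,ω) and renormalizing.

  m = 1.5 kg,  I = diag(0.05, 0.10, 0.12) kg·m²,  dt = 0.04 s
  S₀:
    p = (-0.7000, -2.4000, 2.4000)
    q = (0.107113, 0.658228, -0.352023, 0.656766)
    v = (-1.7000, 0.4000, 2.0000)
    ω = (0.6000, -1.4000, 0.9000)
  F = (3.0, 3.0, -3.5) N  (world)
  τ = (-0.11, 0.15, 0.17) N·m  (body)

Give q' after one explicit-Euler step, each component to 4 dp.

q⊗(0,ω) = (-1.4788584, 0.6669195, -0.3483038, -0.6139037)
updated quaternion q' = (0.0775, 0.6711, -0.3588, 0.6441)

q' = (0.0775, 0.6711, -0.3588, 0.6441)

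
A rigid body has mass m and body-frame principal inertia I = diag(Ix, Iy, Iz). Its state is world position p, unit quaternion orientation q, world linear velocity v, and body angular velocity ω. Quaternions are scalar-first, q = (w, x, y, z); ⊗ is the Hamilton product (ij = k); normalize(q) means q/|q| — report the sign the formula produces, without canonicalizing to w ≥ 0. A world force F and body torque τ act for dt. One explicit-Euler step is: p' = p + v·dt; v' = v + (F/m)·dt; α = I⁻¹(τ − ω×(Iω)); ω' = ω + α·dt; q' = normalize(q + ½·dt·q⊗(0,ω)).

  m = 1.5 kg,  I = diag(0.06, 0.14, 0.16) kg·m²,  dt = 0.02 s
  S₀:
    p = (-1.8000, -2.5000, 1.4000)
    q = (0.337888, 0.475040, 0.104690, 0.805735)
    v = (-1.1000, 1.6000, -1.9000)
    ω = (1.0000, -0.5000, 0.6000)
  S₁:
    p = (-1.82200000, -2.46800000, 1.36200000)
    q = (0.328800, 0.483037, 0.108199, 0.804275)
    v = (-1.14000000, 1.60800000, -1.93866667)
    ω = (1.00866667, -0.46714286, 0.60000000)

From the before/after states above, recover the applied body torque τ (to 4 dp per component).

τ = (0.0200, 0.1700, -0.0400)

rate change Δω = (0.00866667, 0.03285714, 0.00000000)
I·α + gyro = (0.0200, 0.1700, -0.0400)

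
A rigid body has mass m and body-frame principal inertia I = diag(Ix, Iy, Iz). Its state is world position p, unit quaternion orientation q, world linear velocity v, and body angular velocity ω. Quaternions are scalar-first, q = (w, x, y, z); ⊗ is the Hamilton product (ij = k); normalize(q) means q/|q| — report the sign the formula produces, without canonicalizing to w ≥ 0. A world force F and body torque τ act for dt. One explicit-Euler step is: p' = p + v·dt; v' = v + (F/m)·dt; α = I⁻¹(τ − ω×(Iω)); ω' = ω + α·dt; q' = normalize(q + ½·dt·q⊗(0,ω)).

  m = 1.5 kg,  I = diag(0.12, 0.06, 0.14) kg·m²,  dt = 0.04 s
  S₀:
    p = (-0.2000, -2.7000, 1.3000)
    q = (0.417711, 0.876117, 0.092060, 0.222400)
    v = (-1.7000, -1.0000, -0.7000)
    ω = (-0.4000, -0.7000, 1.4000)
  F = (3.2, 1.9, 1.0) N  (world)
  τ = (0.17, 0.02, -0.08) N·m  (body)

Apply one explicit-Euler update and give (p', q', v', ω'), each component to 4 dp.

angular accel α = (2.0700, 0.1467, -0.4514)
ω' = ω + α·dt = (-0.3172, -0.6941, 1.3819)
2q̇ = q⊗(0,ω) = (0.1035288, 0.1174796, -1.6079215, 0.0083375)
updated quaternion q' = (0.4196, 0.8780, 0.0599, 0.2225)
p + v·dt = (-0.2680, -2.7400, 1.2720)
v + (F/m)dt = (-1.6147, -0.9493, -0.6733)

p' = (-0.2680, -2.7400, 1.2720)
q' = (0.4196, 0.8780, 0.0599, 0.2225)
v' = (-1.6147, -0.9493, -0.6733)
ω' = (-0.3172, -0.6941, 1.3819)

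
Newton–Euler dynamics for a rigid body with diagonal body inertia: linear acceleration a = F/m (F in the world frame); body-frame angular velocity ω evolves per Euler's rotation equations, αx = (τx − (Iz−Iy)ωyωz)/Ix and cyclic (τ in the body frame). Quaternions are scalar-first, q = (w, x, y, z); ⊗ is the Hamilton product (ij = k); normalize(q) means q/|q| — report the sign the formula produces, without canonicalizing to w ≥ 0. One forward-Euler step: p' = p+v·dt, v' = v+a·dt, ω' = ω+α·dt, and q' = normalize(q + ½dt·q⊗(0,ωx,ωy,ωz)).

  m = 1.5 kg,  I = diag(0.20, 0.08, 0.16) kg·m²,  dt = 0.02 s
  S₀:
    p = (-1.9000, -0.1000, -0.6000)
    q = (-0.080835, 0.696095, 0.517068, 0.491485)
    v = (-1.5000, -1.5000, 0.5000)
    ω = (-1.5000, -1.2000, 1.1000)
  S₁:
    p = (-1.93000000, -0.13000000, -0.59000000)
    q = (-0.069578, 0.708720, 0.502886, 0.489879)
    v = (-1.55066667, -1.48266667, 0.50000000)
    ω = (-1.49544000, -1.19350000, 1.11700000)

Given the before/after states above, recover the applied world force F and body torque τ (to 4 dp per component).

F = (-3.8000, 1.3000, 0.0000)
τ = (-0.0600, -0.0400, -0.0800)

ω₁ − ω₀ = (0.00456000, 0.00650000, 0.01700000)
ω₀×(Iω₀) = (-0.1056, -0.0660, -0.2160)
I·α + gyro = (-0.0600, -0.0400, -0.0800)
velocity change Δv = (-0.05066667, 0.01733333, 0.00000000)
m·(v₁−v₀)/dt = (-3.8000, 1.3000, 0.0000)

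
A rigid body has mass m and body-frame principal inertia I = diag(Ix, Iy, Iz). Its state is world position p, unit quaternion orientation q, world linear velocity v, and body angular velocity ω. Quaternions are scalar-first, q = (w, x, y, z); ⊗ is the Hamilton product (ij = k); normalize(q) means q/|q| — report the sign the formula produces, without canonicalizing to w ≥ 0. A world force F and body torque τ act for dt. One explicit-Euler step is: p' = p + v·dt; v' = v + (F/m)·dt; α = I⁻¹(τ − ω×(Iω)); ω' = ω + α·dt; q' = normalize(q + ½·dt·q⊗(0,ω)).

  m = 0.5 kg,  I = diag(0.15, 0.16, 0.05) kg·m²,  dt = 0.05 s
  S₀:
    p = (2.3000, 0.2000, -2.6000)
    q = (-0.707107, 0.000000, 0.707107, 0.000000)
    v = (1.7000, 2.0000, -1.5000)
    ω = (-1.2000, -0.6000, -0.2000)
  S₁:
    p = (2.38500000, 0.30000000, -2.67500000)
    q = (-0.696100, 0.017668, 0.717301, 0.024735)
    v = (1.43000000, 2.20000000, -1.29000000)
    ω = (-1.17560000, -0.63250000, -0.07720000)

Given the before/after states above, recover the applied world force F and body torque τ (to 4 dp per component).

rate change Δω = (0.02440000, -0.03250000, 0.12280000)
ω₀×(Iω₀) = (-0.0132, 0.0240, 0.0072)
applied torque τ = (0.0600, -0.0800, 0.1300)
velocity change Δv = (-0.27000000, 0.20000000, 0.21000000)
F = m·Δv/dt = (-2.7000, 2.0000, 2.1000)

F = (-2.7000, 2.0000, 2.1000)
τ = (0.0600, -0.0800, 0.1300)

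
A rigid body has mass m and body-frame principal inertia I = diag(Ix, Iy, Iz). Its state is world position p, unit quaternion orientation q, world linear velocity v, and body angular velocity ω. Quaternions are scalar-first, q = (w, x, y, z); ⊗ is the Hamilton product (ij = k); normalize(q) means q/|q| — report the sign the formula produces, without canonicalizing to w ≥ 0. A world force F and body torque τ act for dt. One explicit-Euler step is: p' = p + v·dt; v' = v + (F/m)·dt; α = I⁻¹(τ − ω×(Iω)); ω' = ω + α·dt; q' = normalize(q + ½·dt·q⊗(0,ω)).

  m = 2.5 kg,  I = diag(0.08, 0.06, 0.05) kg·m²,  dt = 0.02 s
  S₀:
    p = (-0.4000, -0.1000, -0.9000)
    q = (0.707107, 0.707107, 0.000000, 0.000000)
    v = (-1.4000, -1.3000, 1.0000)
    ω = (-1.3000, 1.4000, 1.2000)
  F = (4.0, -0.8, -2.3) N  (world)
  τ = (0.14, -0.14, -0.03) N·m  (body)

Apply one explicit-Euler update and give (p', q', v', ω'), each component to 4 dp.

p' = (-0.4280, -0.1260, -0.8800)
q' = (0.7161, 0.6977, 0.0014, 0.0184)
v' = (-1.3680, -1.3064, 0.9816)
ω' = (-1.2608, 1.3689, 1.1734)

new position p' = (-0.4280, -0.1260, -0.8800)
v + (F/m)dt = (-1.3680, -1.3064, 0.9816)
angular accel α = (1.9600, -1.5533, -1.3280)
new body rate ω' = (-1.2608, 1.3689, 1.1734)
q⊗(0,ω) = (0.9192391, -0.9192391, 0.1414214, 1.8384782)
q' = normalize(q + ½dt·q⊗(0,ω)) = (0.7161, 0.6977, 0.0014, 0.0184)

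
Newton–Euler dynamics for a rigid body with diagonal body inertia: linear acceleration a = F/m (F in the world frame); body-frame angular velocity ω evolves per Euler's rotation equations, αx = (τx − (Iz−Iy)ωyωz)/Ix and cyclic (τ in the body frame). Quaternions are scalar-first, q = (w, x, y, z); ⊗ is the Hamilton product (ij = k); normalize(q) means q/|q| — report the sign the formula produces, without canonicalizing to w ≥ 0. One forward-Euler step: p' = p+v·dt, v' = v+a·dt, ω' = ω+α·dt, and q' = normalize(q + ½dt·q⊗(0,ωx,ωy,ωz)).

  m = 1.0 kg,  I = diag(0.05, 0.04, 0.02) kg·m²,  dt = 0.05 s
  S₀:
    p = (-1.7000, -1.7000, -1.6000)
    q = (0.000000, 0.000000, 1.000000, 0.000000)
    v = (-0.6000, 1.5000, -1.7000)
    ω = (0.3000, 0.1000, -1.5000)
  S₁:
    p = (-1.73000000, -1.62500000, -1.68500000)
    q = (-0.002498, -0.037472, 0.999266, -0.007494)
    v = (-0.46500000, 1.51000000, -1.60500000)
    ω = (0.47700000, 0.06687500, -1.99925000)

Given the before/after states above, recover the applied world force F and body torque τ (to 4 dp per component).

velocity change Δv = (0.13500000, 0.01000000, 0.09500000)
F = m·Δv/dt = (2.7000, 0.2000, 1.9000)
rate change Δω = (0.17700000, -0.03312500, -0.49925000)
τ = I·(Δω/dt) + ω₀×(Iω₀) = (0.1800, -0.0400, -0.2000)

F = (2.7000, 0.2000, 1.9000)
τ = (0.1800, -0.0400, -0.2000)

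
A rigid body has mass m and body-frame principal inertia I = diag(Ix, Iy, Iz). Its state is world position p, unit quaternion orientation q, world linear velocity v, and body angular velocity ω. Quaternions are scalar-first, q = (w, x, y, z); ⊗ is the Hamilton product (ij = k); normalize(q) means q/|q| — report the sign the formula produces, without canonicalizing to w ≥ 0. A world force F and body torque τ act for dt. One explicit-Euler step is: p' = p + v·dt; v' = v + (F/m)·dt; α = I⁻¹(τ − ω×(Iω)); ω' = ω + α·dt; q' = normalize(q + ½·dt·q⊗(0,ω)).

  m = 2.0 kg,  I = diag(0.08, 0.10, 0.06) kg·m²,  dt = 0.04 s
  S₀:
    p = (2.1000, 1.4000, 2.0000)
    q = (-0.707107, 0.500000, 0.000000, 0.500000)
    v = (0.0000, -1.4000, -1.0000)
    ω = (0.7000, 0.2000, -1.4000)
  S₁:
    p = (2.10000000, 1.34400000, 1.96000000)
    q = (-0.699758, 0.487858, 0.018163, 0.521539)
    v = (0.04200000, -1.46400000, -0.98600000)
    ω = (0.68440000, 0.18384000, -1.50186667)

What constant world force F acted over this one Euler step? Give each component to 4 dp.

velocity change Δv = (0.04200000, -0.06400000, 0.01400000)
applied force F = (2.1000, -3.2000, 0.7000)

F = (2.1000, -3.2000, 0.7000)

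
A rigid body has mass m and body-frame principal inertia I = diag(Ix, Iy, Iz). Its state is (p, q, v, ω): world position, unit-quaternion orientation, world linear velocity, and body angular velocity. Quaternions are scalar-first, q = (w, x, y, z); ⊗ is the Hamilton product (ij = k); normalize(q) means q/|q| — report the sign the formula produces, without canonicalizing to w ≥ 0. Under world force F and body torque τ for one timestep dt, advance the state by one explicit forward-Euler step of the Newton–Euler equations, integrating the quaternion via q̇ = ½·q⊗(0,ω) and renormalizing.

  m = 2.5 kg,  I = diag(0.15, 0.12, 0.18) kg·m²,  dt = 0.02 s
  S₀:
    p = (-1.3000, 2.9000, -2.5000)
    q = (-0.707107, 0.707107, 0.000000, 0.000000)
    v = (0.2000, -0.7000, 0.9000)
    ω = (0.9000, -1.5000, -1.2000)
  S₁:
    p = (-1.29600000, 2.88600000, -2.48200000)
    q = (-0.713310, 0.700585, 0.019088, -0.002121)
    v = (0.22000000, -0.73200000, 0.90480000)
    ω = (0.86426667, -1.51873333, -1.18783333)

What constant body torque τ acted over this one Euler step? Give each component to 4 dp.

ω₁ − ω₀ = (-0.03573333, -0.01873333, 0.01216667)
applied torque τ = (-0.1600, -0.0800, 0.1500)

τ = (-0.1600, -0.0800, 0.1500)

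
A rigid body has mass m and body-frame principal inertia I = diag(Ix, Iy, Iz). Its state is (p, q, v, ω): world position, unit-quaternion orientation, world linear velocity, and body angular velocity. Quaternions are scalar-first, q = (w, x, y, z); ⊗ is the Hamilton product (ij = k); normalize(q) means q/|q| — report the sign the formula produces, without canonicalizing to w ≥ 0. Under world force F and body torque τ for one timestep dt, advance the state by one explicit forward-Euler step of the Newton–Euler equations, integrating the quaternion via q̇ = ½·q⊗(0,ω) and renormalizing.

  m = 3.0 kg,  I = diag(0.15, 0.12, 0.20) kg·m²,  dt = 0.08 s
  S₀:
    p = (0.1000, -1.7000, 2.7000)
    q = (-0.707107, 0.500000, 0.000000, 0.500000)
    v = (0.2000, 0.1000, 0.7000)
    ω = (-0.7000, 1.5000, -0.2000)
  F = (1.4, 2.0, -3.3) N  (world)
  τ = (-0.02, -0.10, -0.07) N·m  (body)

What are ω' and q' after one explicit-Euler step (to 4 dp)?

gyro term ω×Iω = (-0.0240, -0.0070, 0.0315)
α = I⁻¹(τ − ω×Iω) = (0.0267, -0.7750, -0.5075)
new body rate ω' = (-0.6979, 1.4380, -0.2406)
Hamilton product q⊗(0,ω) = (0.4500000, -0.2550251, -1.3106605, 0.8914214)
updated quaternion q' = (-0.6876, 0.4887, -0.0523, 0.5345)

ω' = (-0.6979, 1.4380, -0.2406)
q' = (-0.6876, 0.4887, -0.0523, 0.5345)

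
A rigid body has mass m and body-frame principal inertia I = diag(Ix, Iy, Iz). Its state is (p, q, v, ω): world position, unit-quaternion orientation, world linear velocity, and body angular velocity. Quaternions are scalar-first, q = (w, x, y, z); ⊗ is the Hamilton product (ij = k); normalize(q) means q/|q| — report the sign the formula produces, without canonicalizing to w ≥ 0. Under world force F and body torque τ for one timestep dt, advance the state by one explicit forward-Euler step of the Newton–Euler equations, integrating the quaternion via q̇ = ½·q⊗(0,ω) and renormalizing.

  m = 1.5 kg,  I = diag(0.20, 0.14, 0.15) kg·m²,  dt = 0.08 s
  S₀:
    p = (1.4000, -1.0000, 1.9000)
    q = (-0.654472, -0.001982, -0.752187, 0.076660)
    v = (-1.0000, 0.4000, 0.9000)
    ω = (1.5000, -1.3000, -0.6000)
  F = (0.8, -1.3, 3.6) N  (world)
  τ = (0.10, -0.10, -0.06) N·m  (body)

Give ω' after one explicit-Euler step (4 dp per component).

ω' = (1.5369, -1.3314, -0.6944)

ω×(Iω) gyroscopic = (0.0078, -0.0450, 0.1170)
α = I⁻¹(τ − ω×Iω) = (0.4610, -0.3929, -1.1800)
ω + α·dt = (1.5369, -1.3314, -0.6944)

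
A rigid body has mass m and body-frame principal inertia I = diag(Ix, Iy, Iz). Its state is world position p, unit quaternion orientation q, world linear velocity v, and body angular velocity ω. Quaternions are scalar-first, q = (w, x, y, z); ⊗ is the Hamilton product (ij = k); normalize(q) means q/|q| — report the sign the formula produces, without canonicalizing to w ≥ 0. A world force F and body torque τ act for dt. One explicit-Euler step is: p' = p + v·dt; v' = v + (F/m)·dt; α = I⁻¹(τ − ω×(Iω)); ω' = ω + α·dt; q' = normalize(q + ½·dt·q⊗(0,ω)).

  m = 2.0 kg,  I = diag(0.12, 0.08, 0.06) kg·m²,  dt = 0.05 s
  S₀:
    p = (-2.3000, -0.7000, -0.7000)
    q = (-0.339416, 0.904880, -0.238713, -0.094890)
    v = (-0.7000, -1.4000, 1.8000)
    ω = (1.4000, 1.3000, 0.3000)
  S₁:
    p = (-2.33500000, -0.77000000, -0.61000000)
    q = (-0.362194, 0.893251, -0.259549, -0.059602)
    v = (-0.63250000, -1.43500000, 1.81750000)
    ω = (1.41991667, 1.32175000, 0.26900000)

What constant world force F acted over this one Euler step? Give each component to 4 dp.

v₁ − v₀ = (0.06750000, -0.03500000, 0.01750000)
m·(v₁−v₀)/dt = (2.7000, -1.4000, 0.7000)

F = (2.7000, -1.4000, 0.7000)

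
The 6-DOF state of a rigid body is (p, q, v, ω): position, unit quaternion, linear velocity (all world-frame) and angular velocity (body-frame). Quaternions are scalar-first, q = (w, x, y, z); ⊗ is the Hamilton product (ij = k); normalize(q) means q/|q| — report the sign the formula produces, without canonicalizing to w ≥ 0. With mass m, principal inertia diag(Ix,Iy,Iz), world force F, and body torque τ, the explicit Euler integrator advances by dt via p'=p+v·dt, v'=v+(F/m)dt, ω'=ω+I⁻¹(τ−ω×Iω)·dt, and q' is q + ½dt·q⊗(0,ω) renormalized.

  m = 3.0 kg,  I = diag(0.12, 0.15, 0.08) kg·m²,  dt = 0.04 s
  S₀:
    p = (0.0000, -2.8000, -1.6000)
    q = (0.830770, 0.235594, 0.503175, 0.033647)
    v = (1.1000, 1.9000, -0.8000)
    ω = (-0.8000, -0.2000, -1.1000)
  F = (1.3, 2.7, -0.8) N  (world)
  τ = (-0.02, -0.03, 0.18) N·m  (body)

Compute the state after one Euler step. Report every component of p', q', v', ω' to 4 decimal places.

p' = (0.0440, -2.7240, -1.6320)
q' = (0.8370, 0.2113, 0.5043, 0.0225)
v' = (1.1173, 1.9360, -0.8107)
ω' = (-0.8015, -0.2174, -1.0124)

a = (0.4333, 0.9000, -0.2667)
new position p' = (0.0440, -2.7240, -1.6320)
new velocity v' = (1.1173, 1.9360, -0.8107)
(τ − ω×Iω)/I = (-0.0383, -0.4347, 2.1900)
ω + α·dt = (-0.8015, -0.2174, -1.0124)
Hamilton product q⊗(0,ω) = (0.3261219, -1.2113791, 0.0660818, -0.5584258)
updated quaternion q' = (0.8370, 0.2113, 0.5043, 0.0225)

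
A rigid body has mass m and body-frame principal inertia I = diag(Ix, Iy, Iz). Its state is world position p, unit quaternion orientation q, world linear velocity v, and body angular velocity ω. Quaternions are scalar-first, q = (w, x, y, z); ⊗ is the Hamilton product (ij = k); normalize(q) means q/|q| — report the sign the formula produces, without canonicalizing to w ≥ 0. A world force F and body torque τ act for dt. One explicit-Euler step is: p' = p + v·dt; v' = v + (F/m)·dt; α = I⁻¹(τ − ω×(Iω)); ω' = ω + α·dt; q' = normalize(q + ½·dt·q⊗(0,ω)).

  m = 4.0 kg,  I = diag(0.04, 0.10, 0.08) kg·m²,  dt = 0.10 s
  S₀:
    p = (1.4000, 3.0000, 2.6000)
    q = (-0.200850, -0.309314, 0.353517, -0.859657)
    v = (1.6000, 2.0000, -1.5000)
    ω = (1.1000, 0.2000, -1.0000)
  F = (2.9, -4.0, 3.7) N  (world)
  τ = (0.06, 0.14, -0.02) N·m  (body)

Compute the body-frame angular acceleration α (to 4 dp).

α = (1.4000, 0.9600, -0.4150)

precession coupling ω×(Iω) = (0.0040, 0.0440, 0.0132)
α = I⁻¹(τ − ω×Iω) = (1.4000, 0.9600, -0.4150)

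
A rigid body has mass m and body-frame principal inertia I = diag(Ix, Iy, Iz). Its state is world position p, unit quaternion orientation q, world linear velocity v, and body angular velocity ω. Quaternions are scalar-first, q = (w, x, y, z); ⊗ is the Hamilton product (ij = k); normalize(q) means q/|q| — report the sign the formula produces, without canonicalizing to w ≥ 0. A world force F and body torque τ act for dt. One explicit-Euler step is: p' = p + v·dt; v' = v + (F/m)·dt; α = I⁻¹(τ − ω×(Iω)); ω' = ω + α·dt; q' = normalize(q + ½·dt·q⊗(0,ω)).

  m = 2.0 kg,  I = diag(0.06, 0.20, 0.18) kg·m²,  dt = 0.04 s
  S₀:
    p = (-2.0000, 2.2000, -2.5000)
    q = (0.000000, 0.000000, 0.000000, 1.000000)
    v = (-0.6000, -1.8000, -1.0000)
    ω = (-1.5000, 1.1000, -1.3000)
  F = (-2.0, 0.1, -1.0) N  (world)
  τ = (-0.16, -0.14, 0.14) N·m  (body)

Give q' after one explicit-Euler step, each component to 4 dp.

Hamilton product q⊗(0,ω) = (1.3000000, -1.1000000, -1.5000000, 0.0000000)
q' = normalize(q + ½dt·q⊗(0,ω)) = (0.0260, -0.0220, -0.0300, 0.9990)

q' = (0.0260, -0.0220, -0.0300, 0.9990)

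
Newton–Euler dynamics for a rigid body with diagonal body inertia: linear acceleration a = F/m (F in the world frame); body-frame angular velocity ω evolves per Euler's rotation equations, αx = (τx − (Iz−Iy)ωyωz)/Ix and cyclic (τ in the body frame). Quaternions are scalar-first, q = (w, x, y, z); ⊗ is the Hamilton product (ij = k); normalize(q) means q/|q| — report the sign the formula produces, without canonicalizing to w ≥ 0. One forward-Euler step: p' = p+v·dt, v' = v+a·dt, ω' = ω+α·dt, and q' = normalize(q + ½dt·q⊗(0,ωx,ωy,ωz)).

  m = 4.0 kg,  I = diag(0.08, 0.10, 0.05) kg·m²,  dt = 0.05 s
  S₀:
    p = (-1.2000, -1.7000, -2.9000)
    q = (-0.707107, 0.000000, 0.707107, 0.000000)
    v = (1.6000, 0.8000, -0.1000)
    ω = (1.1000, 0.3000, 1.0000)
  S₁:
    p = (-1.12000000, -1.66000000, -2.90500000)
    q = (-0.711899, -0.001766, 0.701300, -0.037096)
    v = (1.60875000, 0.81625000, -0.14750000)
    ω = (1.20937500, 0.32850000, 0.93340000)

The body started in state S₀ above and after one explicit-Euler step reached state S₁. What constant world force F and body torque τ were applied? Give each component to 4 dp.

Δv = v₁−v₀ = (0.00875000, 0.01625000, -0.04750000)
m·(v₁−v₀)/dt = (0.7000, 1.3000, -3.8000)
rate change Δω = (0.10937500, 0.02850000, -0.06660000)
τ = I·(Δω/dt) + ω₀×(Iω₀) = (0.1600, 0.0900, -0.0600)

F = (0.7000, 1.3000, -3.8000)
τ = (0.1600, 0.0900, -0.0600)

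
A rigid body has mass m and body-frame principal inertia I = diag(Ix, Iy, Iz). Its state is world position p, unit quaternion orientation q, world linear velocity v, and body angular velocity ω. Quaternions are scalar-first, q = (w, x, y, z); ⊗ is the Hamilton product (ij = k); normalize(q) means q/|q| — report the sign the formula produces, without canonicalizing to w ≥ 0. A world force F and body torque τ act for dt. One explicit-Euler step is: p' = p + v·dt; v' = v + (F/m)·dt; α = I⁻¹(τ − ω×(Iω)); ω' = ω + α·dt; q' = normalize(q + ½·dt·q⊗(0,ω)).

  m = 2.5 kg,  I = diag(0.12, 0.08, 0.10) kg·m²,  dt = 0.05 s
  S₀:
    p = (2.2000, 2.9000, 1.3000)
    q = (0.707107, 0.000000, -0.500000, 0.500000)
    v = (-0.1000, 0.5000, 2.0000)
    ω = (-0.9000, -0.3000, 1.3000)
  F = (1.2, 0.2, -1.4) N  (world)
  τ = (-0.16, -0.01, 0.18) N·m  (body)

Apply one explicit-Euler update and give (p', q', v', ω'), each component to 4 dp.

p' = (2.1950, 2.9250, 1.4000)
q' = (0.6866, -0.0284, -0.5161, 0.5113)
v' = (-0.0760, 0.5040, 1.9720)
ω' = (-0.9634, -0.2916, 1.3954)

gyro term ω×Iω = (-0.0078, -0.0234, -0.0108)
α = I⁻¹(τ − ω×Iω) = (-1.2683, 0.1675, 1.9080)
new body rate ω' = (-0.9634, -0.2916, 1.3954)
Hamilton product q⊗(0,ω) = (-0.8000000, -1.1363963, -0.6621321, 0.4692391)
q' = normalize(q + ½dt·q⊗(0,ω)) = (0.6866, -0.0284, -0.5161, 0.5113)
p + v·dt = (2.1950, 2.9250, 1.4000)
v + (F/m)dt = (-0.0760, 0.5040, 1.9720)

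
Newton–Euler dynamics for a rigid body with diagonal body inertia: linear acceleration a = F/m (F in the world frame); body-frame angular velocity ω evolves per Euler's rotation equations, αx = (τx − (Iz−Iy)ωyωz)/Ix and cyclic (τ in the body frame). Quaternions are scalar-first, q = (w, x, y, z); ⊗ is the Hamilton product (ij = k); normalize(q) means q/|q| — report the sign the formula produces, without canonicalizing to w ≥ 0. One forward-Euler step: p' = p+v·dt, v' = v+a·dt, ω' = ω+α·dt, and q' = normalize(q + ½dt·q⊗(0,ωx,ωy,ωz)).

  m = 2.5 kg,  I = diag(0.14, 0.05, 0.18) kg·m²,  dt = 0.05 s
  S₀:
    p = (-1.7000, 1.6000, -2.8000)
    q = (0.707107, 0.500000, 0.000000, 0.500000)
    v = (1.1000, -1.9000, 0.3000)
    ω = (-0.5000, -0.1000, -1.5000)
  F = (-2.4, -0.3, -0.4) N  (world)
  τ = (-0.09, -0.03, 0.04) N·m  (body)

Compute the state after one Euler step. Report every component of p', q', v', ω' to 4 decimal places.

a = F/m = (-0.9600, -0.1200, -0.1600)
p + v·dt = (-1.6450, 1.5050, -2.7850)
v + (F/m)dt = (1.0520, -1.9060, 0.2920)
α = I⁻¹(τ − ω×Iω) = (-0.7821, 0.0000, 0.2472)
new body rate ω' = (-0.5391, -0.1000, -1.4876)
Hamilton product q⊗(0,ω) = (1.0000000, -0.3035535, 0.4292893, -1.1106605)
updated quaternion q' = (0.7315, 0.4920, 0.0107, 0.4719)

p' = (-1.6450, 1.5050, -2.7850)
q' = (0.7315, 0.4920, 0.0107, 0.4719)
v' = (1.0520, -1.9060, 0.2920)
ω' = (-0.5391, -0.1000, -1.4876)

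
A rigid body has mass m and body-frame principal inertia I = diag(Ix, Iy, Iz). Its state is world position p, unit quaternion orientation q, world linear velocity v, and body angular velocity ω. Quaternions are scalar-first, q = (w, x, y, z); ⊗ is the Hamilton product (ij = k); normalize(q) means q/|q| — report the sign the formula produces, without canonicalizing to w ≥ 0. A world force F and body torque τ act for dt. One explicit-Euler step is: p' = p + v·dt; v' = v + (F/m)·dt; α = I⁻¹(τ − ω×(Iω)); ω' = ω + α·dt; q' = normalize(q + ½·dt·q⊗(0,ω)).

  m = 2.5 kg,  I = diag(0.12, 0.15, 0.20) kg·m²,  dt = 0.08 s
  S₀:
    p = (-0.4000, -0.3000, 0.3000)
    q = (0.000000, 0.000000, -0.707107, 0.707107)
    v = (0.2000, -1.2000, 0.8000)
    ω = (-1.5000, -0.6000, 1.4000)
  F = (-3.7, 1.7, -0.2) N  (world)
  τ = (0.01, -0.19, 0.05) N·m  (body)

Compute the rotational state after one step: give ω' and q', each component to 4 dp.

(τ − ω×Iω)/I = (0.4333, -2.3867, 0.1150)
new body rate ω' = (-1.4653, -0.7909, 1.4092)
2q̇ = q⊗(0,ω) = (-1.4142140, -0.5656856, -1.0606605, -1.0606605)
q' = normalize(q + ½dt·q⊗(0,ω)) = (-0.0564, -0.0225, -0.7468, 0.6623)

ω' = (-1.4653, -0.7909, 1.4092)
q' = (-0.0564, -0.0225, -0.7468, 0.6623)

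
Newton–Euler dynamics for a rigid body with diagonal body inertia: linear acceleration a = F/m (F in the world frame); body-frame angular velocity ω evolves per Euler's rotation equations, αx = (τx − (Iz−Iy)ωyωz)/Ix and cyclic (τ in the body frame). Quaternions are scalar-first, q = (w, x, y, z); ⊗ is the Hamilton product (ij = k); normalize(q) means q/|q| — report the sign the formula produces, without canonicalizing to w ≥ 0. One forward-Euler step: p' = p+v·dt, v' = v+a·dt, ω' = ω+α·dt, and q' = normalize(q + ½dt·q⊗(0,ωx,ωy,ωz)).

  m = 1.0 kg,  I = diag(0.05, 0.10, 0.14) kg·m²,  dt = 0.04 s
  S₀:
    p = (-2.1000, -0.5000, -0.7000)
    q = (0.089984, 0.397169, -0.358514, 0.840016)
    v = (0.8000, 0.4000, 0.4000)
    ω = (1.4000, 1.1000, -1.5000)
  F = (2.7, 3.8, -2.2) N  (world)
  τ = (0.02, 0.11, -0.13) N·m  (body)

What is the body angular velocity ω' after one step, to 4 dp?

(τ − ω×Iω)/I = (1.7200, -0.7900, -1.4786)
new body rate ω' = (1.4688, 1.0684, -1.5591)

ω' = (1.4688, 1.0684, -1.5591)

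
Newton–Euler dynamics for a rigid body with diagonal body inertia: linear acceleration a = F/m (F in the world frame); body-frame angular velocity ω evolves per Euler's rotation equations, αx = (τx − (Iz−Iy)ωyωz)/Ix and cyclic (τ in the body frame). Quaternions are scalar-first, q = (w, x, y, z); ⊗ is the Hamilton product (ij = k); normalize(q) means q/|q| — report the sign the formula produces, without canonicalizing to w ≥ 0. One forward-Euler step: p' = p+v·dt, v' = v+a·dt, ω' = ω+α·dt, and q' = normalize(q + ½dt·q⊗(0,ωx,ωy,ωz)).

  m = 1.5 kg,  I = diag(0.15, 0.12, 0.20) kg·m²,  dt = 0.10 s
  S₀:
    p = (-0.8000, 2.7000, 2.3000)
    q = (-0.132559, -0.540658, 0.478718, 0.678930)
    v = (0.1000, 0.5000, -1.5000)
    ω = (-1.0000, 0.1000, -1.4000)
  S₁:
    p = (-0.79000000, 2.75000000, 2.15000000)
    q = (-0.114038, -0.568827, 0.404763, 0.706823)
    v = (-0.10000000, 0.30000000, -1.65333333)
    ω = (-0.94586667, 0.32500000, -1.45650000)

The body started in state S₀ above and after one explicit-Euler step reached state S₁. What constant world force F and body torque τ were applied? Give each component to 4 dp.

Δv = v₁−v₀ = (-0.20000000, -0.20000000, -0.15333333)
applied force F = (-3.0000, -3.0000, -2.3000)
rate change Δω = (0.05413333, 0.22500000, -0.05650000)
I·α + gyro = (0.0700, 0.2000, -0.1100)

F = (-3.0000, -3.0000, -2.3000)
τ = (0.0700, 0.2000, -0.1100)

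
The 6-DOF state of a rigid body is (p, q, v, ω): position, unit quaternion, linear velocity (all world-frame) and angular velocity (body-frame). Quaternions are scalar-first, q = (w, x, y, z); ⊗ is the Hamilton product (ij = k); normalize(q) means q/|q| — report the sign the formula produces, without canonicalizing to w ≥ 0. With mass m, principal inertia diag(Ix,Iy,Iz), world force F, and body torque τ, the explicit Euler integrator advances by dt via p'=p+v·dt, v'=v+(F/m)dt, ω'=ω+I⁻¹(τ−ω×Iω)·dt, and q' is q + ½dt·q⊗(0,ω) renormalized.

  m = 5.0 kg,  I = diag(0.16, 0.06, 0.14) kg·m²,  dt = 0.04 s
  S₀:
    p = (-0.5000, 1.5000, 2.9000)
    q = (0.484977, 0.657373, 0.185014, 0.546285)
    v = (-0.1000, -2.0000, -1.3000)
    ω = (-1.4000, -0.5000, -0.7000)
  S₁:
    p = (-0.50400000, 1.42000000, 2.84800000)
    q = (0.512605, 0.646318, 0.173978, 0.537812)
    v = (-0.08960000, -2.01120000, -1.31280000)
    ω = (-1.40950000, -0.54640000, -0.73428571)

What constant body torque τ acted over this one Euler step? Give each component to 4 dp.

ω₁ − ω₀ = (-0.00950000, -0.04640000, -0.03428571)
ω₀×(Iω₀) = (0.0280, 0.0196, -0.0700)
applied torque τ = (-0.0100, -0.0500, -0.1900)

τ = (-0.0100, -0.0500, -0.1900)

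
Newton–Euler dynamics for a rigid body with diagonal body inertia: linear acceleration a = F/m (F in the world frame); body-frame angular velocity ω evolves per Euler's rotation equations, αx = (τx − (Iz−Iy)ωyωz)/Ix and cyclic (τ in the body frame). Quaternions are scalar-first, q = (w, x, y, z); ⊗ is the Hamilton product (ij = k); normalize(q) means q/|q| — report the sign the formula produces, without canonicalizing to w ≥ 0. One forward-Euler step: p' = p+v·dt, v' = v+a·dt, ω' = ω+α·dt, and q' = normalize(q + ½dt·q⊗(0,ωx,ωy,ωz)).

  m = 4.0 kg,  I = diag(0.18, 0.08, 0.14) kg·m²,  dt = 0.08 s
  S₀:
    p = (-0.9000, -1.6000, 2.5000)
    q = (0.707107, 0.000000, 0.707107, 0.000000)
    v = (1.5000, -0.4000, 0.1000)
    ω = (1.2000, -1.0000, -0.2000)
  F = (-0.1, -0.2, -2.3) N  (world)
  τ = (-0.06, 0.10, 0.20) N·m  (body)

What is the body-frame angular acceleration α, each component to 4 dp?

gyro term ω×Iω = (0.0120, -0.0096, 0.1200)
angular accel α = (-0.4000, 1.3700, 0.5714)

α = (-0.4000, 1.3700, 0.5714)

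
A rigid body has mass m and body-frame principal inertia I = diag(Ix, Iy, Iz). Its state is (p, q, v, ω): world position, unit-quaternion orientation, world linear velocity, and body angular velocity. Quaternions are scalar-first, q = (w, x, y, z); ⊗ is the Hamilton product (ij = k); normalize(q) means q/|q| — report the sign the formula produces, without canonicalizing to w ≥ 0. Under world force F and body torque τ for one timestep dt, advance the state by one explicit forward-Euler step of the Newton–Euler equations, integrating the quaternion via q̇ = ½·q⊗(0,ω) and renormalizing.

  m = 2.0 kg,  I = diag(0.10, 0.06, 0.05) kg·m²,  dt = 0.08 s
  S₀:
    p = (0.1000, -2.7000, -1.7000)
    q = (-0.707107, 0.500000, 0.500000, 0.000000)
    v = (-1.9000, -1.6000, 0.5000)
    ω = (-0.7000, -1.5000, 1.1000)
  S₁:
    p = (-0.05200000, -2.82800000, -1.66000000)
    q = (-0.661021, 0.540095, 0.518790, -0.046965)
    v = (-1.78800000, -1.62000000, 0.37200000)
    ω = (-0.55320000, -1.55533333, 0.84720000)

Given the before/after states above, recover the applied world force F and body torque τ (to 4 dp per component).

F = (2.8000, -0.5000, -3.2000)
τ = (0.2000, -0.0800, -0.2000)

Δv = v₁−v₀ = (0.11200000, -0.02000000, -0.12800000)
m·(v₁−v₀)/dt = (2.8000, -0.5000, -3.2000)
ω₁ − ω₀ = (0.14680000, -0.05533333, -0.25280000)
I·α + gyro = (0.2000, -0.0800, -0.2000)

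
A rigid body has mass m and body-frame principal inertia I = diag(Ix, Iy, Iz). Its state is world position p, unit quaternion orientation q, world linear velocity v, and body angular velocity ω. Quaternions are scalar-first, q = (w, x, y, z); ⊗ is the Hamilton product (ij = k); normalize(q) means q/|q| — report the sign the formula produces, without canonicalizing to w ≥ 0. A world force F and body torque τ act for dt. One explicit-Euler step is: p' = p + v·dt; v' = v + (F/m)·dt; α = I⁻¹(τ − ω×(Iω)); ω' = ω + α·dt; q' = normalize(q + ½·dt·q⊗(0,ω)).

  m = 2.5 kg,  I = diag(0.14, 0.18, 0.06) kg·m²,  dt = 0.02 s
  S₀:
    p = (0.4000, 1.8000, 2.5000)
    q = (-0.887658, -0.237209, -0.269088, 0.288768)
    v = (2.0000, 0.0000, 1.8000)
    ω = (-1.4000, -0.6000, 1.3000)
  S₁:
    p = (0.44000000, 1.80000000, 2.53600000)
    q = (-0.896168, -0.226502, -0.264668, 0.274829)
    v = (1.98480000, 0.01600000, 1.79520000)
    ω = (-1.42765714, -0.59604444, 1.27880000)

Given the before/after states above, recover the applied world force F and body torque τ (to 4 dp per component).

velocity change Δv = (-0.01520000, 0.01600000, -0.00480000)
F = m·Δv/dt = (-1.9000, 2.0000, -0.6000)
ω₁ − ω₀ = (-0.02765714, 0.00395556, -0.02120000)
gyro term ω₀×Iω₀ = (0.0936, -0.1456, 0.0336)
applied torque τ = (-0.1000, -0.1100, -0.0300)

F = (-1.9000, 2.0000, -0.6000)
τ = (-0.1000, -0.1100, -0.0300)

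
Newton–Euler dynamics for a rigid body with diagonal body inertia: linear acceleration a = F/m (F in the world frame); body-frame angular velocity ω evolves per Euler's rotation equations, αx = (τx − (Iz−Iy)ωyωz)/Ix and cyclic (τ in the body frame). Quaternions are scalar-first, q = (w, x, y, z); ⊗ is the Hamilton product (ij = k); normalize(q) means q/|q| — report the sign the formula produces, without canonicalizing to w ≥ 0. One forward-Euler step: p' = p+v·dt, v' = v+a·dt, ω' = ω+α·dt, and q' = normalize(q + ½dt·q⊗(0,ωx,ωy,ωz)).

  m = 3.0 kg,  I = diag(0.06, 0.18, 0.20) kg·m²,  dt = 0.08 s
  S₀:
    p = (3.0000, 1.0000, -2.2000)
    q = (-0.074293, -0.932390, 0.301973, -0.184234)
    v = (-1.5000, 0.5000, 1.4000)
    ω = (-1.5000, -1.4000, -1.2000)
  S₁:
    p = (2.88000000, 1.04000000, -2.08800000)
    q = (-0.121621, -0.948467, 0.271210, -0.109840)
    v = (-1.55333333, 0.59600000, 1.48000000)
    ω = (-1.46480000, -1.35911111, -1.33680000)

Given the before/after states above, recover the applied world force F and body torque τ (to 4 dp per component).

Δv = v₁−v₀ = (-0.05333333, 0.09600000, 0.08000000)
F = m·Δv/dt = (-2.0000, 3.6000, 3.0000)
Δω = ω₁−ω₀ = (0.03520000, 0.04088889, -0.13680000)
τ = I·(Δω/dt) + ω₀×(Iω₀) = (0.0600, -0.1600, -0.0900)

F = (-2.0000, 3.6000, 3.0000)
τ = (0.0600, -0.1600, -0.0900)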